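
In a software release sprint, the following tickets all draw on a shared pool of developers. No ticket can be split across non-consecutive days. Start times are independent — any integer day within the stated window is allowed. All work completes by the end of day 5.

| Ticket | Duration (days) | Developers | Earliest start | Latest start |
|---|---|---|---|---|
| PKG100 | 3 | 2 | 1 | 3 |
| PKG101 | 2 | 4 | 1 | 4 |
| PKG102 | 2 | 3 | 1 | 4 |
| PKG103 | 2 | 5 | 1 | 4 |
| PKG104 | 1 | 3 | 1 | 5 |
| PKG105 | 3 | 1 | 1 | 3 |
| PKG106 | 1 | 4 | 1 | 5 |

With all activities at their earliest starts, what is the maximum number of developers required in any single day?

22

Early-start schedule: PKG100@1, PKG101@1, PKG102@1, PKG103@1, PKG104@1, PKG105@1, PKG106@1.
Load per day: day 1: 22, day 2: 15, day 3: 3, day 4: 0, day 5: 0.
Peak is 22.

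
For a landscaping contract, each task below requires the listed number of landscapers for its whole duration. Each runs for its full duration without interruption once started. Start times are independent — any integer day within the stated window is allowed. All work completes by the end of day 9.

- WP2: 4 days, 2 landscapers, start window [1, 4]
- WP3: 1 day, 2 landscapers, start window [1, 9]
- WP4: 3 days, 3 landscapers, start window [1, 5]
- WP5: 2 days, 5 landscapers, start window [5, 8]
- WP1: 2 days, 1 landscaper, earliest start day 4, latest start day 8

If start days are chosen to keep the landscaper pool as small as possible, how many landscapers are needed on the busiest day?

5

Early-start (WP2@1, WP3@1, WP4@1, WP5@5, WP1@4) gives peak 7: d1:7  d2:5  d3:5  d4:3  d5:6  d6:5  d7:0  d8:0  d9:0.
Shift WP4→2, WP1→7.
Schedule WP2@1, WP3@1, WP4@2, WP5@5, WP1@7: d1:4  d2:5  d3:5  d4:5  d5:5  d6:5  d7:1  d8:1  d9:0 — peak 5.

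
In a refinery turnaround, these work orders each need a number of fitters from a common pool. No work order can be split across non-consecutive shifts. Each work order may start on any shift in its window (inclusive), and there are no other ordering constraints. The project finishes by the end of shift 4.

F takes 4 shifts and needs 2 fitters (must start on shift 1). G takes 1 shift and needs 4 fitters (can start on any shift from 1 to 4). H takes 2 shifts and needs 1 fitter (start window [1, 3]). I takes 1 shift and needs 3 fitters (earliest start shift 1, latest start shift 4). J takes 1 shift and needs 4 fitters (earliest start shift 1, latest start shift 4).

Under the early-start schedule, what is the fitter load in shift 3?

At early start, shift 3 has: F.
Demand: 2 = 2.

2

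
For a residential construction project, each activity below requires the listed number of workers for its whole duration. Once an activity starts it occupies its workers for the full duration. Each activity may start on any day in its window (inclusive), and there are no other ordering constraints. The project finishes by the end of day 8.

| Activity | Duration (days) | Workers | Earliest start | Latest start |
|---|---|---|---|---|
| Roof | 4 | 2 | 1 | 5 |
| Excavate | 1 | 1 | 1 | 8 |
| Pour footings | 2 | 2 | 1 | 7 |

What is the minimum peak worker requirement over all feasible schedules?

Early-start (Roof@1, Excavate@1, Pour footings@1) gives peak 5: d1:5  d2:4  d3:2  d4:2  d5:0  d6:0  d7:0  d8:0.
Shift Excavate→5, Pour footings→6.
Schedule Roof@1, Excavate@5, Pour footings@6: d1:2  d2:2  d3:2  d4:2  d5:1  d6:2  d7:2  d8:0 — peak 2.
Total worker-days = 13 over 8 days ⇒ peak ≥ ⌈13/8⌉ = 2, so 2 is optimal.

2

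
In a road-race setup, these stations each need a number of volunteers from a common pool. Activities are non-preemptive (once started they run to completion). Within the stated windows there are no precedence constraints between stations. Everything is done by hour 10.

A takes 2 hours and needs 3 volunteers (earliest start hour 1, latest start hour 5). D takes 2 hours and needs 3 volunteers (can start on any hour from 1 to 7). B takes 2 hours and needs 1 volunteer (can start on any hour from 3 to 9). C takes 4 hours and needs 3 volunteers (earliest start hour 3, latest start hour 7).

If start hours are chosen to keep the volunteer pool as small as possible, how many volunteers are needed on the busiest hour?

3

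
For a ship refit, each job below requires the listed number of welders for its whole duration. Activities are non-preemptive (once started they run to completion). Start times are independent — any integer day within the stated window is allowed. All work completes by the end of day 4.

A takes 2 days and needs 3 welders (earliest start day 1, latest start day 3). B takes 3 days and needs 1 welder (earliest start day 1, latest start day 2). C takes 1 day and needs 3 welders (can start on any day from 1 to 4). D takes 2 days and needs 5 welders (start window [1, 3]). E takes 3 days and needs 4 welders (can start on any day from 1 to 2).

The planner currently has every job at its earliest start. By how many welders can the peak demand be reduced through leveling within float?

Early-start peak: d1:16  d2:13  d3:5  d4:0 ⇒ 16.
Leveled (A@1, B@1, C@1, D@3, E@2): d1:7  d2:8  d3:10  d4:9 ⇒ 10.
Reduction 16 − 10 = 6.

6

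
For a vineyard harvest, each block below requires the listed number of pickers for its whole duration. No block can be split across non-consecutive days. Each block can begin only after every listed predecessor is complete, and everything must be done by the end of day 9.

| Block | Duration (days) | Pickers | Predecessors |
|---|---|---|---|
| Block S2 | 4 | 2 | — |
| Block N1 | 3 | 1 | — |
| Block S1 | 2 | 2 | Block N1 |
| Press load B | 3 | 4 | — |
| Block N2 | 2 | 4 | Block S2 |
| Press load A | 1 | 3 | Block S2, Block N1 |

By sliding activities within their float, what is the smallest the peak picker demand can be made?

Early-start (Block S2@1, Block N1@1, Block S1@4, Press load B@1, Block N2@5, Press load A@5) gives peak 9: d1:7  d2:7  d3:7  d4:4  d5:9  d6:4  d7:0  d8:0  d9:0.
Shift Block S1→5, Press load B→4, Block N2→7, Press load A→9.
Schedule Block S2@1, Block N1@1, Block S1@5, Press load B@4, Block N2@7, Press load A@9: d1:3  d2:3  d3:3  d4:6  d5:6  d6:6  d7:4  d8:4  d9:3 — peak 6.

6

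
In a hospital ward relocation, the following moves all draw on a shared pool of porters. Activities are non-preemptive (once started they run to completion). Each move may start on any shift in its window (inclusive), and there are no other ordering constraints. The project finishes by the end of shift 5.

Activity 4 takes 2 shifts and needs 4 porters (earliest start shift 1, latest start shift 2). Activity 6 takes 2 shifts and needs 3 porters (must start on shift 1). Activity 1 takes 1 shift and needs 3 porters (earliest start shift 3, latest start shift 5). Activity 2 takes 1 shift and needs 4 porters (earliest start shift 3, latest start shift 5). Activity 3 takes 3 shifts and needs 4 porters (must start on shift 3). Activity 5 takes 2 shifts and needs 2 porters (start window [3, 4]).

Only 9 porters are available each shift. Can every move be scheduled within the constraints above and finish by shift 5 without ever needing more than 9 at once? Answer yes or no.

yes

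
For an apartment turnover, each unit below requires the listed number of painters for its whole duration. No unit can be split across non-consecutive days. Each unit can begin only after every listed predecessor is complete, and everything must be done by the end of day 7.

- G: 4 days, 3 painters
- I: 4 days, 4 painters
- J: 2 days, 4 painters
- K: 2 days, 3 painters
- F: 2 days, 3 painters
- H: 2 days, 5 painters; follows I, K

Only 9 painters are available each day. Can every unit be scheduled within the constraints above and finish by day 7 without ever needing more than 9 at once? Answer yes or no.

no

The minimum achievable peak is 10; 9 < 10, so no feasible schedule stays within the cap.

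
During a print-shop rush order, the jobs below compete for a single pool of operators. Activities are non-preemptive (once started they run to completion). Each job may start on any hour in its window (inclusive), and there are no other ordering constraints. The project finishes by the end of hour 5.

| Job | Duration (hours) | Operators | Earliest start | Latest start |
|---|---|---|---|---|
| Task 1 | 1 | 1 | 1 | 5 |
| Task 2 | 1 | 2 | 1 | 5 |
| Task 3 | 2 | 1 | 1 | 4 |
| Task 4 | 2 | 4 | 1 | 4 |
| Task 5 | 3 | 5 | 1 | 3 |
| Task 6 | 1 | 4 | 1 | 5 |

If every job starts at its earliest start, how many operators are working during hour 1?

At early start, hour 1 has: Task 1, Task 2, Task 3, Task 4, Task 5, Task 6.
Demand: 1 + 2 + 1 + 4 + 5 + 4 = 17.

17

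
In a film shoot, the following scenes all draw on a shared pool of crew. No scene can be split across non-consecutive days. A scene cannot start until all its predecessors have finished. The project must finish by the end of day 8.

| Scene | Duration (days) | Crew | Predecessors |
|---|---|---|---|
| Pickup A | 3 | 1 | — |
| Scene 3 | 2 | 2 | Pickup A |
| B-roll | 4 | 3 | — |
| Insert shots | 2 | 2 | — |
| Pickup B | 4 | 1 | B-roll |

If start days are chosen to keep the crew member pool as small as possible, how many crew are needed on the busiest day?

4

Early-start (Pickup A@1, Scene 3@4, B-roll@1, Insert shots@1, Pickup B@5) gives peak 6: d1:6  d2:6  d3:4  d4:5  d5:3  d6:1  d7:1  d8:1.
Shift Scene 3→5, Insert shots→7.
Schedule Pickup A@1, Scene 3@5, B-roll@1, Insert shots@7, Pickup B@5: d1:4  d2:4  d3:4  d4:3  d5:3  d6:3  d7:3  d8:3 — peak 4.
Total crew member-days = 27 over 8 days ⇒ peak ≥ ⌈27/8⌉ = 4, so 4 is optimal.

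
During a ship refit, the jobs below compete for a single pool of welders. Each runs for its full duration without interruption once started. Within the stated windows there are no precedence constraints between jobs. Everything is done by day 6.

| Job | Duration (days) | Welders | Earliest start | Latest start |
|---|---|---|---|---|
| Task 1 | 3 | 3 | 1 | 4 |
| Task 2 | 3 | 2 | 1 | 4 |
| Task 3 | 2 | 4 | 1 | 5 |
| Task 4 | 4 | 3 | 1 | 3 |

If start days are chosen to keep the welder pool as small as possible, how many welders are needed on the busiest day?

Early-start (Task 1@1, Task 2@1, Task 3@1, Task 4@1) gives peak 12: d1:12  d2:12  d3:8  d4:3  d5:0  d6:0.
Shift Task 2→4, Task 3→5.
Schedule Task 1@1, Task 2@4, Task 3@5, Task 4@1: d1:6  d2:6  d3:6  d4:5  d5:6  d6:6 — peak 6.
Total welder-days = 35 over 6 days ⇒ peak ≥ ⌈35/6⌉ = 6, so 6 is optimal.

6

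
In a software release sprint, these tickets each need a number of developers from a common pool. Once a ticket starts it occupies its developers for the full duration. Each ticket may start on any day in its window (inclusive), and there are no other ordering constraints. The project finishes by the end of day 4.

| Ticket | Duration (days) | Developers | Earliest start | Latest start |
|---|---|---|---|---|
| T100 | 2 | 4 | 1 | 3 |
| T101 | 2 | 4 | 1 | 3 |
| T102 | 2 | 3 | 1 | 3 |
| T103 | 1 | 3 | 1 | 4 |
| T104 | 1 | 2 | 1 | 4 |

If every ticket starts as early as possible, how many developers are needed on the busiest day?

Early-start schedule: T100@1, T101@1, T102@1, T103@1, T104@1.
Load per day: day 1: 16, day 2: 11, day 3: 0, day 4: 0.
Peak is 16.

16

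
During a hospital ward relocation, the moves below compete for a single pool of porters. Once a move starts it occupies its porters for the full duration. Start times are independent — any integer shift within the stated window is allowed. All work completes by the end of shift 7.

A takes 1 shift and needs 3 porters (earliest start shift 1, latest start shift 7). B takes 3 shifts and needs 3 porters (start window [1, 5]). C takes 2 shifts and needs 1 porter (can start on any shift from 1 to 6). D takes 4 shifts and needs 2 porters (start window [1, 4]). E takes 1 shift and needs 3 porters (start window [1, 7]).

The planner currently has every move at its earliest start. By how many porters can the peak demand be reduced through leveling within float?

7

Early-start peak: s1:12  s2:6  s3:5  s4:2  s5:0  s6:0  s7:0 ⇒ 12.
Leveled (A@1, B@2, C@1, D@3, E@5): s1:4  s2:4  s3:5  s4:5  s5:5  s6:2  s7:0 ⇒ 5.
Reduction 12 − 5 = 7.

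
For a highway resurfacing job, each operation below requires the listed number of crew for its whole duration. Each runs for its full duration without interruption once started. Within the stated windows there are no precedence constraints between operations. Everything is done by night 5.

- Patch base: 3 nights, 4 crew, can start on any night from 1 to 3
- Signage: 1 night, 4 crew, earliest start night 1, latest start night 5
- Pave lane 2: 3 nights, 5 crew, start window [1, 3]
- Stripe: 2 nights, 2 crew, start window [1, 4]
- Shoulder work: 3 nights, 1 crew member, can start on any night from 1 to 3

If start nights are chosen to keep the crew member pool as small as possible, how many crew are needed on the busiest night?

Early-start (Patch base@1, Signage@1, Pave lane 2@1, Stripe@1, Shoulder work@1) gives peak 16: n1:16  n2:12  n3:10  n4:0  n5:0.
Shift Pave lane 2→2, Stripe→4.
Schedule Patch base@1, Signage@1, Pave lane 2@2, Stripe@4, Shoulder work@1: n1:9  n2:10  n3:10  n4:7  n5:2 — peak 10.

10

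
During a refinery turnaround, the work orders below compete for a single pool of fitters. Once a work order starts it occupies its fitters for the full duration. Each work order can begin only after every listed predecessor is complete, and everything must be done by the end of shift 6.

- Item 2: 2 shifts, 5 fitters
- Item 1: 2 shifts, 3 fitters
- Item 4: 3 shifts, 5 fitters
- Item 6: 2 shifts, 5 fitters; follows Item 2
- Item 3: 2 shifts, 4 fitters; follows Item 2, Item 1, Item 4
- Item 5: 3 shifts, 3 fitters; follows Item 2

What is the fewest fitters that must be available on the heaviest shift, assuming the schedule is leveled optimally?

12

Early-start (Item 2@1, Item 1@1, Item 4@1, Item 6@3, Item 3@4, Item 5@3) gives peak 13: s1:13  s2:13  s3:13  s4:12  s5:7  s6:0.
Shift Item 1→3, Item 6→4, Item 3→5.
Schedule Item 2@1, Item 1@3, Item 4@1, Item 6@4, Item 3@5, Item 5@3: s1:10  s2:10  s3:11  s4:11  s5:12  s6:4 — peak 12.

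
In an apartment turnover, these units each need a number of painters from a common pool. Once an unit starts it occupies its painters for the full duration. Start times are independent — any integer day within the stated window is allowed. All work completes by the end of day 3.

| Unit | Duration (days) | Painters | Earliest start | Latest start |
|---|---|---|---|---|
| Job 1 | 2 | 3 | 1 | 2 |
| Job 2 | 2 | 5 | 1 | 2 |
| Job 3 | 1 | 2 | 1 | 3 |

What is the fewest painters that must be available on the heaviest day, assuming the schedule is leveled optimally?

Early-start (Job 1@1, Job 2@1, Job 3@1) gives peak 10: d1:10  d2:8  d3:0.
Shift Job 3→3.
Schedule Job 1@1, Job 2@1, Job 3@3: d1:8  d2:8  d3:2 — peak 8.
No arrangement of the 12 feasible schedules does better.

8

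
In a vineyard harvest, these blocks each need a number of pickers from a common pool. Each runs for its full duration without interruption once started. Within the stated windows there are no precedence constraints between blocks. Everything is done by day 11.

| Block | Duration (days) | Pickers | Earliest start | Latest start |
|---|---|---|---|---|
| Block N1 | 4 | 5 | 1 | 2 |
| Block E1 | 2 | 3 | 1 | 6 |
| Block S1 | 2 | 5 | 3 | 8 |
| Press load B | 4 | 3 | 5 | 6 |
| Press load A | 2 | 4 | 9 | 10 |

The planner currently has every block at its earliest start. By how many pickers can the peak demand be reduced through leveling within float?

Early-start peak: d1:8  d2:8  d3:10  d4:10  d5:3  d6:3  d7:3  d8:3  d9:4  d10:4  d11:0 ⇒ 10.
Leveled (Block N1@1, Block E1@1, Block S1@5, Press load B@5, Press load A@9): d1:8  d2:8  d3:5  d4:5  d5:8  d6:8  d7:3  d8:3  d9:4  d10:4  d11:0 ⇒ 8.
Reduction 10 − 8 = 2.

2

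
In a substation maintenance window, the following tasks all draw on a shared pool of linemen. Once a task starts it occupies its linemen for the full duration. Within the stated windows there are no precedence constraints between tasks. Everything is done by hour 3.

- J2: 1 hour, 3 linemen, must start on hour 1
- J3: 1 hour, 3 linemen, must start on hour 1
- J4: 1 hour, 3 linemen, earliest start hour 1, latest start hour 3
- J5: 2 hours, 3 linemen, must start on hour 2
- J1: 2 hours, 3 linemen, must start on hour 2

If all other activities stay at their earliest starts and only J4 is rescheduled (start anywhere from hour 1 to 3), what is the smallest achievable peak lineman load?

9

J4@1: h1:9  h2:6  h3:6 → peak 9
J4@2: h1:6  h2:9  h3:6 → peak 9
J4@3: h1:6  h2:6  h3:9 → peak 9
Best is J4@1, peak 9.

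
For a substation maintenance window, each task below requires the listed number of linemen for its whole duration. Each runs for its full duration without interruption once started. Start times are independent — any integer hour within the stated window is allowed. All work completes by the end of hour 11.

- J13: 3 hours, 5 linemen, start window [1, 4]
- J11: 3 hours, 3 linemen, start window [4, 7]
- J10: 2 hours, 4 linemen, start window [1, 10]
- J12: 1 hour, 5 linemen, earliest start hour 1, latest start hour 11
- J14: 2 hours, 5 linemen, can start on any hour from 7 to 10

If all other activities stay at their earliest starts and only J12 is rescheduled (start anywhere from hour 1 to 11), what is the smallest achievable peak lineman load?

J12@1: h1:14  h2:9  h3:5  h4:3  h5:3  h6:3  h7:5  h8:5  h9:0  h10:0  h11:0 → peak 14
J12@2: h1:9  h2:14  h3:5  h4:3  h5:3  h6:3  h7:5  h8:5  h9:0  h10:0  h11:0 → peak 14
J12@3: h1:9  h2:9  h3:10  h4:3  h5:3  h6:3  h7:5  h8:5  h9:0  h10:0  h11:0 → peak 10
J12@4: h1:9  h2:9  h3:5  h4:8  h5:3  h6:3  h7:5  h8:5  h9:0  h10:0  h11:0 → peak 9
J12@5: h1:9  h2:9  h3:5  h4:3  h5:8  h6:3  h7:5  h8:5  h9:0  h10:0  h11:0 → peak 9
J12@6: h1:9  h2:9  h3:5  h4:3  h5:3  h6:8  h7:5  h8:5  h9:0  h10:0  h11:0 → peak 9
J12@7: h1:9  h2:9  h3:5  h4:3  h5:3  h6:3  h7:10  h8:5  h9:0  h10:0  h11:0 → peak 10
J12@8: h1:9  h2:9  h3:5  h4:3  h5:3  h6:3  h7:5  h8:10  h9:0  h10:0  h11:0 → peak 10
J12@9: h1:9  h2:9  h3:5  h4:3  h5:3  h6:3  h7:5  h8:5  h9:5  h10:0  h11:0 → peak 9
J12@10: h1:9  h2:9  h3:5  h4:3  h5:3  h6:3  h7:5  h8:5  h9:0  h10:5  h11:0 → peak 9
J12@11: h1:9  h2:9  h3:5  h4:3  h5:3  h6:3  h7:5  h8:5  h9:0  h10:0  h11:5 → peak 9
Best is J12@4, peak 9.

9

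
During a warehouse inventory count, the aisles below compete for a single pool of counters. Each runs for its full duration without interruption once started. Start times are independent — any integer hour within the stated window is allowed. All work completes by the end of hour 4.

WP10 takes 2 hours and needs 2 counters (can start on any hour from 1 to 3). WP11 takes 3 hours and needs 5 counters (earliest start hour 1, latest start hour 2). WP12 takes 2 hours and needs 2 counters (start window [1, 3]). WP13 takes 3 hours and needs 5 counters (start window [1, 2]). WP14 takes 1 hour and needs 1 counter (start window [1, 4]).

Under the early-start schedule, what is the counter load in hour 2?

At early start, hour 2 has: WP10, WP11, WP12, WP13.
Demand: 2 + 5 + 2 + 5 = 14.

14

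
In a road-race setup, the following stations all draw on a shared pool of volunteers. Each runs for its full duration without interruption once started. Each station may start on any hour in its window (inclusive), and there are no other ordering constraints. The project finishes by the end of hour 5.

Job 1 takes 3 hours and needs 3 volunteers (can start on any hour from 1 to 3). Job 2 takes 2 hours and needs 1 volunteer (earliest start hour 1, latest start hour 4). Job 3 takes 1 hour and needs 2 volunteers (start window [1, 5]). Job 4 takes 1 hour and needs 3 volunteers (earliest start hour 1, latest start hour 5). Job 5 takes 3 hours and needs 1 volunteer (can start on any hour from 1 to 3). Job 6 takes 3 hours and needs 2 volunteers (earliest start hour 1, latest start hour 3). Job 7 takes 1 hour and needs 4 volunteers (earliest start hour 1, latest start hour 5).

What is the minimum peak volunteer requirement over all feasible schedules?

Early-start (Job 1@1, Job 2@1, Job 3@1, Job 4@1, Job 5@1, Job 6@1, Job 7@1) gives peak 16: h1:16  h2:7  h3:6  h4:0  h5:0.
Shift Job 4→4, Job 5→2, Job 6→3, Job 7→5.
Schedule Job 1@1, Job 2@1, Job 3@1, Job 4@4, Job 5@2, Job 6@3, Job 7@5: h1:6  h2:5  h3:6  h4:6  h5:6 — peak 6.
Total volunteer-hours = 29 over 5 hours ⇒ peak ≥ ⌈29/5⌉ = 6, so 6 is optimal.

6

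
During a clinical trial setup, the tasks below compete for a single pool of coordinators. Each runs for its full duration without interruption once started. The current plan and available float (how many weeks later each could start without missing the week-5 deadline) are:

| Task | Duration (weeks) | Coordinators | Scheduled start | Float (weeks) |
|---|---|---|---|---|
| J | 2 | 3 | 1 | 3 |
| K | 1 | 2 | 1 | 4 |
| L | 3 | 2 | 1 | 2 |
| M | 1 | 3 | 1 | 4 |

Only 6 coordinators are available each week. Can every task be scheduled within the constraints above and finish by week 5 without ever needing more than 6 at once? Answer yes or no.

yes

Schedule J@1, K@1, L@2, M@3: w1:5  w2:5  w3:5  w4:2  w5:0 — peak 5 ≤ 6.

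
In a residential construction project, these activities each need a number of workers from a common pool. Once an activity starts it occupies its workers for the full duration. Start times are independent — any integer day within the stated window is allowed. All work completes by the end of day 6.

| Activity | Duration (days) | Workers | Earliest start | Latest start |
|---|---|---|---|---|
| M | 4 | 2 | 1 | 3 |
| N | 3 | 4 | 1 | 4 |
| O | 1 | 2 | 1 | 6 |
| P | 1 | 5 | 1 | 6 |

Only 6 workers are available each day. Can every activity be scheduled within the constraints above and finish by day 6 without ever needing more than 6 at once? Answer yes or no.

Schedule M@1, N@1, O@4, P@5: d1:6  d2:6  d3:6  d4:4  d5:5  d6:0 — peak 6 ≤ 6.

yes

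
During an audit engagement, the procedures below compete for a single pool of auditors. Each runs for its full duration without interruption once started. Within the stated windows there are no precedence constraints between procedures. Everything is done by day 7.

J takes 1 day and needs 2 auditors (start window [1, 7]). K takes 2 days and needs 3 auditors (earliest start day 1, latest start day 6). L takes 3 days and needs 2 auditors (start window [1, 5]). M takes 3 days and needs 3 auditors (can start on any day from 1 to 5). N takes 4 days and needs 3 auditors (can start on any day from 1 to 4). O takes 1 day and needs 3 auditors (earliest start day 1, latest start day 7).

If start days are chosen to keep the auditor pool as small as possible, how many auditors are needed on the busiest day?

Early-start (J@1, K@1, L@1, M@1, N@1, O@1) gives peak 16: d1:16  d2:11  d3:8  d4:3  d5:0  d6:0  d7:0.
Shift L→2, M→5, N→3, O→7.
Schedule J@1, K@1, L@2, M@5, N@3, O@7: d1:5  d2:5  d3:5  d4:5  d5:6  d6:6  d7:6 — peak 6.
Total auditor-days = 38 over 7 days ⇒ peak ≥ ⌈38/7⌉ = 6, so 6 is optimal.

6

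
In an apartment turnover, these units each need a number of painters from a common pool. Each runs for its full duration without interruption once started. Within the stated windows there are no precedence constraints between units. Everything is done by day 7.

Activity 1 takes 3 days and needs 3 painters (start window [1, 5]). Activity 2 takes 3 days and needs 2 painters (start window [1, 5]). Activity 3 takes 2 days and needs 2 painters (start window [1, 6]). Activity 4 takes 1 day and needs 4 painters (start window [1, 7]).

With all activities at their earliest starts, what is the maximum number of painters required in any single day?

11

Early-start schedule: Activity 1@1, Activity 2@1, Activity 3@1, Activity 4@1.
Load per day: day 1: 11, day 2: 7, day 3: 5, day 4: 0, day 5: 0, day 6: 0, day 7: 0.
Peak is 11.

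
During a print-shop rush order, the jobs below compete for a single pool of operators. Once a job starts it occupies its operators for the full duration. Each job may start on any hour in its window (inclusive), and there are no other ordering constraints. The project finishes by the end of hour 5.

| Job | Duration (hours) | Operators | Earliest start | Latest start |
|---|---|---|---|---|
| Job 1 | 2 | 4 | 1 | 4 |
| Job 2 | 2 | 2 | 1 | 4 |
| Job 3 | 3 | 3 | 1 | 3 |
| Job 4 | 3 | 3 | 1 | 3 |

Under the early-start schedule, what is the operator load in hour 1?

12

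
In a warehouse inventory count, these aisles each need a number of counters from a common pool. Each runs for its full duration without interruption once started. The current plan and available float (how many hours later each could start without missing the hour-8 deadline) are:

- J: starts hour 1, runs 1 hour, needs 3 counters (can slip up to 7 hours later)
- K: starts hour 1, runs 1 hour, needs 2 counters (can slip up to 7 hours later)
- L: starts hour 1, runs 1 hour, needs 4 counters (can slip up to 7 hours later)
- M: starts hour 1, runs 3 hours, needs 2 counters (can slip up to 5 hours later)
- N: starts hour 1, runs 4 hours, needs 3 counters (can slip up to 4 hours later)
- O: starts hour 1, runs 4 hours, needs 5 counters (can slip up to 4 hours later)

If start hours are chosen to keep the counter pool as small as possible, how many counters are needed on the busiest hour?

7

Early-start (J@1, K@1, L@1, M@1, N@1, O@1) gives peak 19: h1:19  h2:10  h3:10  h4:8  h5:0  h6:0  h7:0  h8:0.
Shift K→2, L→3, M→4, O→5.
Schedule J@1, K@2, L@3, M@4, N@1, O@5: h1:6  h2:5  h3:7  h4:5  h5:7  h6:7  h7:5  h8:5 — peak 7.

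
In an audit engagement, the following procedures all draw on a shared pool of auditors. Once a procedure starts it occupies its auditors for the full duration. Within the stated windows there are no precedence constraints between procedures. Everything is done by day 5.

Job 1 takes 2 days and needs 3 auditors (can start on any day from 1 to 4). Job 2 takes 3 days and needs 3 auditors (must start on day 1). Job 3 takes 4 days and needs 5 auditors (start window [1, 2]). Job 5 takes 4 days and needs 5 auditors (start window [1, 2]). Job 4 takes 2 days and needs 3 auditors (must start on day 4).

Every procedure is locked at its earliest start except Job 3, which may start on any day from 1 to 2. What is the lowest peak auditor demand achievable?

16

Job 3@1: d1:16  d2:16  d3:13  d4:13  d5:3 → peak 16
Job 3@2: d1:11  d2:16  d3:13  d4:13  d5:8 → peak 16
Best is Job 3@1, peak 16.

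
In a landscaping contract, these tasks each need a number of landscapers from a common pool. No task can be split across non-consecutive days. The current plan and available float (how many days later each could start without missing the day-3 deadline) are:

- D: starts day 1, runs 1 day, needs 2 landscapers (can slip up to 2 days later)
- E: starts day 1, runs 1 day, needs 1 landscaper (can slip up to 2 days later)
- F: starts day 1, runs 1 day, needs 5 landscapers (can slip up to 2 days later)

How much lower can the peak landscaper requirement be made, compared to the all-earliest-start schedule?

3

Early-start peak: d1:8  d2:0  d3:0 ⇒ 8.
Leveled (D@1, E@1, F@2): d1:3  d2:5  d3:0 ⇒ 5.
Reduction 8 − 5 = 3.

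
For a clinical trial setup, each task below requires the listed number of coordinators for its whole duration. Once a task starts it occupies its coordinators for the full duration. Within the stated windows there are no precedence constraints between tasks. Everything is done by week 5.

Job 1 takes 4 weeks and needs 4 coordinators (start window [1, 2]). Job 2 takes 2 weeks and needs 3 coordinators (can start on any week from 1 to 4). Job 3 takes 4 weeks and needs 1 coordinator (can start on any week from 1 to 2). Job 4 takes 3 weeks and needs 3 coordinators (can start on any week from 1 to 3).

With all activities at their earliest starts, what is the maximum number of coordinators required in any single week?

11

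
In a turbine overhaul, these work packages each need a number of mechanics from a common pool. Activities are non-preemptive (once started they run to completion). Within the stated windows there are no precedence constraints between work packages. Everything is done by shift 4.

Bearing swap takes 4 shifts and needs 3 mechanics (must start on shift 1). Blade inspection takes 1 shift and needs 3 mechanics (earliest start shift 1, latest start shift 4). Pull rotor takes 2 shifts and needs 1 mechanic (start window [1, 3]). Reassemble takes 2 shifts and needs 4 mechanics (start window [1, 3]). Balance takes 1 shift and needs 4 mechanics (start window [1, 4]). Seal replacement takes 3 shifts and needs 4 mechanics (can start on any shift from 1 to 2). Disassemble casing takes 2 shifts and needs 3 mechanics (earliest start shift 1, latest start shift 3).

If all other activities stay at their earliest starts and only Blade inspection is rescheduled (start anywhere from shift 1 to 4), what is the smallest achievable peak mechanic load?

19

Blade inspection@1: s1:22  s2:15  s3:7  s4:3 → peak 22
Blade inspection@2: s1:19  s2:18  s3:7  s4:3 → peak 19
Blade inspection@3: s1:19  s2:15  s3:10  s4:3 → peak 19
Blade inspection@4: s1:19  s2:15  s3:7  s4:6 → peak 19
Best is Blade inspection@2, peak 19.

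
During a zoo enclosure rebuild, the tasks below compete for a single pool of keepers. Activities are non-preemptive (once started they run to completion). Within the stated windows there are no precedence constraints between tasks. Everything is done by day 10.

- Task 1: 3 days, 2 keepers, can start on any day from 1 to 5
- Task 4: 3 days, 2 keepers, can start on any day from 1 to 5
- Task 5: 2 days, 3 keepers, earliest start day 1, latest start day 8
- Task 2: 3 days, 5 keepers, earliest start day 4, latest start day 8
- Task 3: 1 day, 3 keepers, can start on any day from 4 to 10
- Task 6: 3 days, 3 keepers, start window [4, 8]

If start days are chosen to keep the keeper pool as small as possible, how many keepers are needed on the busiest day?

5

Early-start (Task 1@1, Task 4@1, Task 5@1, Task 2@4, Task 3@4, Task 6@4) gives peak 11: d1:7  d2:7  d3:4  d4:11  d5:8  d6:8  d7:0  d8:0  d9:0  d10:0.
Shift Task 4→3, Task 2→7, Task 3→10.
Schedule Task 1@1, Task 4@3, Task 5@1, Task 2@7, Task 3@10, Task 6@4: d1:5  d2:5  d3:4  d4:5  d5:5  d6:3  d7:5  d8:5  d9:5  d10:3 — peak 5.
Total keeper-days = 45 over 10 days ⇒ peak ≥ ⌈45/10⌉ = 5, so 5 is optimal.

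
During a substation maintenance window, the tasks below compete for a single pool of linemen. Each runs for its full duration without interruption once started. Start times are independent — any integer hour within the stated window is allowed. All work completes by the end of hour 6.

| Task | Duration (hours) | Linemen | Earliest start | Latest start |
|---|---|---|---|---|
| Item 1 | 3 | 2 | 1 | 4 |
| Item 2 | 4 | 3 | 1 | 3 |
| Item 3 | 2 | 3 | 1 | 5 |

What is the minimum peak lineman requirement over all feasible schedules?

5

Early-start (Item 1@1, Item 2@1, Item 3@1) gives peak 8: h1:8  h2:8  h3:5  h4:3  h5:0  h6:0.
Shift Item 3→5.
Schedule Item 1@1, Item 2@1, Item 3@5: h1:5  h2:5  h3:5  h4:3  h5:3  h6:3 — peak 5.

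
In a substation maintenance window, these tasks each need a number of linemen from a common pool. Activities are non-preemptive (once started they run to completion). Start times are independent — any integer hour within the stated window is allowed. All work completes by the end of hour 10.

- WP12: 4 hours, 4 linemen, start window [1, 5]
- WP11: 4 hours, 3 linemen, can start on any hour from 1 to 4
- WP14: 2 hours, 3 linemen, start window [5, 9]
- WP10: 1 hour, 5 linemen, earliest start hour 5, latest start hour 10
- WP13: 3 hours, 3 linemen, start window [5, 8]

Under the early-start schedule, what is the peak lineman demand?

11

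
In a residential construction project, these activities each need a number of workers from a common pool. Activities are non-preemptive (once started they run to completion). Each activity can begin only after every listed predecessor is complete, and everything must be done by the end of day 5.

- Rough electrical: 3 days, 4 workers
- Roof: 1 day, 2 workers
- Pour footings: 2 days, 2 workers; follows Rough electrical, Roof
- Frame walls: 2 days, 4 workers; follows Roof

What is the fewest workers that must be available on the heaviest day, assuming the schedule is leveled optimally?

6

Early-start (Rough electrical@1, Roof@1, Pour footings@4, Frame walls@2) gives peak 8: d1:6  d2:8  d3:8  d4:2  d5:2.
Shift Frame walls→4.
Schedule Rough electrical@1, Roof@1, Pour footings@4, Frame walls@4: d1:6  d2:4  d3:4  d4:6  d5:6 — peak 6.
Total worker-days = 26 over 5 days ⇒ peak ≥ ⌈26/5⌉ = 6, so 6 is optimal.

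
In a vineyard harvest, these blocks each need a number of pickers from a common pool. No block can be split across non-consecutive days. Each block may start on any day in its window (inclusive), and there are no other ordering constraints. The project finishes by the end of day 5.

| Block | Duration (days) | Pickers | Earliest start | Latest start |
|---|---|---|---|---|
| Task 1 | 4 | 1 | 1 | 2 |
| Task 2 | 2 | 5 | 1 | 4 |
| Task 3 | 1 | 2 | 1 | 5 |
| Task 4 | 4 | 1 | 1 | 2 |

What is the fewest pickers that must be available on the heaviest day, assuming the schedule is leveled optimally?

7

Early-start (Task 1@1, Task 2@1, Task 3@1, Task 4@1) gives peak 9: d1:9  d2:7  d3:2  d4:2  d5:0.
Shift Task 3→3.
Schedule Task 1@1, Task 2@1, Task 3@3, Task 4@1: d1:7  d2:7  d3:4  d4:2  d5:0 — peak 7.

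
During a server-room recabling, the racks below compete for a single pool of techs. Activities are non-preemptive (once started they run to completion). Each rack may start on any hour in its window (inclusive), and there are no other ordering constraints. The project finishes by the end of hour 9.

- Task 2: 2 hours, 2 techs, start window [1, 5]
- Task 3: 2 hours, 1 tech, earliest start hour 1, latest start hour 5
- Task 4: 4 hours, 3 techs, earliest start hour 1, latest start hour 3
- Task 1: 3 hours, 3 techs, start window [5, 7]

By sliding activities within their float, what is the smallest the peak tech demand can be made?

3

Early-start (Task 2@1, Task 3@1, Task 4@1, Task 1@5) gives peak 6: h1:6  h2:6  h3:3  h4:3  h5:3  h6:3  h7:3  h8:0  h9:0.
Shift Task 4→3, Task 1→7.
Schedule Task 2@1, Task 3@1, Task 4@3, Task 1@7: h1:3  h2:3  h3:3  h4:3  h5:3  h6:3  h7:3  h8:3  h9:3 — peak 3.
Total tech-hours = 27 over 9 hours ⇒ peak ≥ ⌈27/9⌉ = 3, so 3 is optimal.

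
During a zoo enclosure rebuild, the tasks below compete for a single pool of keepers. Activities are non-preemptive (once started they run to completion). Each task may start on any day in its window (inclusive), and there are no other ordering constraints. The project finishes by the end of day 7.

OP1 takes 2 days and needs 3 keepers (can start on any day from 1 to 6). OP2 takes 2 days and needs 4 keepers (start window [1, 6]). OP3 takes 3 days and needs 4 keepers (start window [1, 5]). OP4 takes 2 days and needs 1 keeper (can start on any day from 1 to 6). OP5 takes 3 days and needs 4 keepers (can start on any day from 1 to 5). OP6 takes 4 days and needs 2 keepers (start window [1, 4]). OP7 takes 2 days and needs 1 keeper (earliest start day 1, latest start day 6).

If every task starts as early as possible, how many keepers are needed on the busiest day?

19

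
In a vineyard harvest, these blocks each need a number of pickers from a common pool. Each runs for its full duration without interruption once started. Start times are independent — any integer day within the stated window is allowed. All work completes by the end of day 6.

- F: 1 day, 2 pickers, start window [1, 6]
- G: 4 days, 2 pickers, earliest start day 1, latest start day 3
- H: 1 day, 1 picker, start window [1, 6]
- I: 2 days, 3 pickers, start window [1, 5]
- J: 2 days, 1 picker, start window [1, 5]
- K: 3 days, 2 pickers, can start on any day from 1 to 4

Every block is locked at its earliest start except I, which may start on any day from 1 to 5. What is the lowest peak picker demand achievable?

8

I@1: d1:11  d2:8  d3:4  d4:2  d5:0  d6:0 → peak 11
I@2: d1:8  d2:8  d3:7  d4:2  d5:0  d6:0 → peak 8
I@3: d1:8  d2:5  d3:7  d4:5  d5:0  d6:0 → peak 8
I@4: d1:8  d2:5  d3:4  d4:5  d5:3  d6:0 → peak 8
I@5: d1:8  d2:5  d3:4  d4:2  d5:3  d6:3 → peak 8
Best is I@2, peak 8.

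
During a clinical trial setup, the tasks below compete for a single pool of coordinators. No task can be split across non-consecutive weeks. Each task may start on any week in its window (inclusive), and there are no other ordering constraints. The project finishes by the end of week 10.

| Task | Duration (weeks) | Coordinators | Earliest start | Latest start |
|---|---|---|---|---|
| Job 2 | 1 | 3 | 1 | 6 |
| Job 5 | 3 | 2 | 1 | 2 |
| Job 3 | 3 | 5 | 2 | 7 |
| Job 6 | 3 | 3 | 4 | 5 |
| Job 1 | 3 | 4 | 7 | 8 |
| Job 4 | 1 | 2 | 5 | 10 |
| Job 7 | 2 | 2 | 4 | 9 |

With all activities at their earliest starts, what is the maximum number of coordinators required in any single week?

10

Early-start schedule: Job 2@1, Job 5@1, Job 3@2, Job 6@4, Job 1@7, Job 4@5, Job 7@4.
Load per week: week 1: 5, week 2: 7, week 3: 7, week 4: 10, week 5: 7, week 6: 3, week 7: 4, week 8: 4, week 9: 4, week 10: 0.
Peak is 10.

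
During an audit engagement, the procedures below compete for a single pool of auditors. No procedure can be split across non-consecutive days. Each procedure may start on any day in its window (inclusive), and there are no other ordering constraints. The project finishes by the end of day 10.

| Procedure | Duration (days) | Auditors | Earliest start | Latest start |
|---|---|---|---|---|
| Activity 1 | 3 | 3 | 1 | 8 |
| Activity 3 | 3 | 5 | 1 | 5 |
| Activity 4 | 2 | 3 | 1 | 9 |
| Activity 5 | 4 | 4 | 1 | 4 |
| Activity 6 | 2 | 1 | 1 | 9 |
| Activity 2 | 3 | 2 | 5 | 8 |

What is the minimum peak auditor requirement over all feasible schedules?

Early-start (Activity 1@1, Activity 3@1, Activity 4@1, Activity 5@1, Activity 6@1, Activity 2@5) gives peak 16: d1:16  d2:16  d3:12  d4:4  d5:2  d6:2  d7:2  d8:0  d9:0  d10:0.
Shift Activity 1→8, Activity 4→8, Activity 5→4.
Schedule Activity 1@8, Activity 3@1, Activity 4@8, Activity 5@4, Activity 6@1, Activity 2@5: d1:6  d2:6  d3:5  d4:4  d5:6  d6:6  d7:6  d8:6  d9:6  d10:3 — peak 6.
Total auditor-days = 54 over 10 days ⇒ peak ≥ ⌈54/10⌉ = 6, so 6 is optimal.

6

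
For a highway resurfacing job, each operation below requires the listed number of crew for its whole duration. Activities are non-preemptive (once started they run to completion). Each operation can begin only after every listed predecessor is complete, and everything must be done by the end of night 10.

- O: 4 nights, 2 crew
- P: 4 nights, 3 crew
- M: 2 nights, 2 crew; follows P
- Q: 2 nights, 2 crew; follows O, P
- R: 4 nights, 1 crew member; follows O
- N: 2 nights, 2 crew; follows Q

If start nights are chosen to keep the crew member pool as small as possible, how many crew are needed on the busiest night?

5

Schedule O@1, P@1, M@5, Q@5, R@5, N@7: n1:5  n2:5  n3:5  n4:5  n5:5  n6:5  n7:3  n8:3  n9:0  n10:0 — peak 5.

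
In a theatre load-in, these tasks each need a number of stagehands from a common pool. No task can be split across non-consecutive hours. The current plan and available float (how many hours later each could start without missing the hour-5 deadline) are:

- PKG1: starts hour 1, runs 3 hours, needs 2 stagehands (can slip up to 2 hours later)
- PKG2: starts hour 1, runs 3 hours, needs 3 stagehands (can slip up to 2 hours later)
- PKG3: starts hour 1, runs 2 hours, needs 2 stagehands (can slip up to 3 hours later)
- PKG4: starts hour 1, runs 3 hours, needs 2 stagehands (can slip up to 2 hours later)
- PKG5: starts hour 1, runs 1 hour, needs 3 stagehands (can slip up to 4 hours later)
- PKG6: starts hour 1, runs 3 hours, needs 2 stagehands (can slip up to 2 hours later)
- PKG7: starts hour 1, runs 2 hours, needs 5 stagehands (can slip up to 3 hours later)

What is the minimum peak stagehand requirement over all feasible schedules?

10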